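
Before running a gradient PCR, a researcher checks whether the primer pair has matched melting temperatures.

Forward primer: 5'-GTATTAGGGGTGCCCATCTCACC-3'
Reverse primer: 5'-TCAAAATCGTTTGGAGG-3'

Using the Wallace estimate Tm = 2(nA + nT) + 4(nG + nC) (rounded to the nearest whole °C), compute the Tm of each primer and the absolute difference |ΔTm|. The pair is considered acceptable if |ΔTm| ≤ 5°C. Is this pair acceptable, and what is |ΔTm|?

Forward: A=4 T=6 G=6 C=7 → Tm = 2·10 + 4·13 = 72°C.
Reverse: A=5 T=5 G=5 C=2 → Tm = 2·10 + 4·7 = 48°C.
|ΔTm| = |72 − 48| = 24°C, > 5°C.

|ΔTm| = 24°C; the pair is not acceptable.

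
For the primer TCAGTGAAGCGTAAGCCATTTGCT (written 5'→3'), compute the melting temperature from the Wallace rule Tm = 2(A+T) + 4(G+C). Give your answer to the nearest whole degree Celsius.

Base counts: A=6, T=7, G=6, C=5 (length 24).
Tm = 2·(6+7) + 4·(6+5) = 2·13 + 4·11 = 26 + 44 = 70°C.

70°C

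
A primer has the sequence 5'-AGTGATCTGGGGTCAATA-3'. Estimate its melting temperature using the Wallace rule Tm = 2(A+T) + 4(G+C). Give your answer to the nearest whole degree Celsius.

Base counts: A=5, T=5, G=6, C=2 (length 18).
Tm = 2·(5+5) + 4·(6+2) = 2·10 + 4·8 = 20 + 32 = 52°C.

52°C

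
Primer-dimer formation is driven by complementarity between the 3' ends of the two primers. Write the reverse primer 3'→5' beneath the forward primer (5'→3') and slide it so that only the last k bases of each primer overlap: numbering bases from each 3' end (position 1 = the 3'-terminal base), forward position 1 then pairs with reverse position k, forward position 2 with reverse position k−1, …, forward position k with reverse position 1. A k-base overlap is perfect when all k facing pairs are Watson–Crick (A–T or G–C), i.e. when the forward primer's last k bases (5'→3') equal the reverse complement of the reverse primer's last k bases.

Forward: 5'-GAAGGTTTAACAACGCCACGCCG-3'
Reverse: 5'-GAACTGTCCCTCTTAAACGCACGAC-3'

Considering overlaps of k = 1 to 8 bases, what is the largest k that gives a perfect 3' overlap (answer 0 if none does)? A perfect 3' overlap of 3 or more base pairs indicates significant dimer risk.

Longest perfect overlap: 1 complementary base pair; below the dimer-risk threshold (threshold 3).

Last 8 bases (5'→3') — forward …CCACGCCG, reverse …CGCACGAC.
Reverse complement of the reverse primer's last 8 bases: GTCGTGCG; its first k bases are the reverse complement of the reverse primer's last k bases, so a perfect k-base overlap needs the forward primer's last k bases to equal them.
Comparing (forward last k vs required): k=1: G vs G ✓; k=2: CG vs GT ✗; k=3: CCG vs GTC ✗; k=4: GCCG vs GTCG ✗; k=5: CGCCG vs GTCGT ✗; k=6: ACGCCG vs GTCGTG ✗; k=7: CACGCCG vs GTCGTGC ✗; k=8: CCACGCCG vs GTCGTGCG ✗.
Only k = 1 is perfect, so the longest perfect 3' overlap is 1.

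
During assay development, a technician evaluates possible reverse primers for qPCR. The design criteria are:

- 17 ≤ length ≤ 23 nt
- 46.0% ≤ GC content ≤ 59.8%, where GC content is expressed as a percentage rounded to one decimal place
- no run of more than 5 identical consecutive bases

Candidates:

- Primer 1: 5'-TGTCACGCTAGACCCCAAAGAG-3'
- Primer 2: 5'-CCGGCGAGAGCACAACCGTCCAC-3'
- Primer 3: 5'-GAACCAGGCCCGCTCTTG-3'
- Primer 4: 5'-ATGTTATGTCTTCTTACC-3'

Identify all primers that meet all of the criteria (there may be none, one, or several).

Primer 1 only.

Primer 1 (22 nt, A=7 T=3 G=5 C=7): length 22 ✓; GC 12/22 = 54.5% ✓; longest run = 4 ✓ — passes.
Primer 2 (23 nt, A=6 T=1 G=6 C=10): length 23 ✓; GC 16/23 = 69.6%, outside 46.0–59.8% ✗; longest run = 2 ✓ — fails.
Primer 3 (18 nt, A=3 T=3 G=5 C=7): length 18 ✓; GC 12/18 = 66.7%, outside 46.0–59.8% ✗; longest run = 3 ✓ — fails.
Primer 4 (18 nt, A=3 T=9 G=2 C=4): length 18 ✓; GC 6/18 = 33.3%, outside 46.0–59.8% ✗; longest run = 2 ✓ — fails.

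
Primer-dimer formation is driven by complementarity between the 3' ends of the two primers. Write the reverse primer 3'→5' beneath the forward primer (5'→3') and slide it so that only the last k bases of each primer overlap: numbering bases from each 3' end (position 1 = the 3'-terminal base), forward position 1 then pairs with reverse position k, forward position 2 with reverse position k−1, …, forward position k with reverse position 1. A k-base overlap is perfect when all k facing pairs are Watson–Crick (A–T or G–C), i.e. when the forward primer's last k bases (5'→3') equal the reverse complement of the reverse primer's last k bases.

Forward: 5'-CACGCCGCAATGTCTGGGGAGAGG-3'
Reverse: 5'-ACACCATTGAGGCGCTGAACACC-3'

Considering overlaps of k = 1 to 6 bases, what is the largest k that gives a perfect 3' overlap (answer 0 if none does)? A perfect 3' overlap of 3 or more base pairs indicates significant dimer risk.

Last 6 bases (5'→3') — forward …GAGAGG, reverse …AACACC.
Reverse complement of the reverse primer's last 6 bases: GGTGTT; its first k bases are the reverse complement of the reverse primer's last k bases, so a perfect k-base overlap needs the forward primer's last k bases to equal them.
Comparing (forward last k vs required): k=1: G vs G ✓; k=2: GG vs GG ✓; k=3: AGG vs GGT ✗; k=4: GAGG vs GGTG ✗; k=5: AGAGG vs GGTGT ✗; k=6: GAGAGG vs GGTGTT ✗.
Perfect overlaps at k = 1, 2; the largest is 2.

Longest perfect overlap: 2 complementary base pairs; below the dimer-risk threshold (threshold 3).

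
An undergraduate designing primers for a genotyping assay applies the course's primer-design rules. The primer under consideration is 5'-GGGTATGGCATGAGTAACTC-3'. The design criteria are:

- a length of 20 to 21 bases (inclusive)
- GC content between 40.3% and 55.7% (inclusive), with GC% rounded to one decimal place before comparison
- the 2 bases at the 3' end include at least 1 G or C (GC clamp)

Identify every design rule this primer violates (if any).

Meets all criteria.

Base counts: A=5, T=5, G=7, C=3 (length 20).
length: length 20 ✓
GC content: GC 10/20 = 50.0% ✓
GC clamp: 3' end TC has 1 G/C ✓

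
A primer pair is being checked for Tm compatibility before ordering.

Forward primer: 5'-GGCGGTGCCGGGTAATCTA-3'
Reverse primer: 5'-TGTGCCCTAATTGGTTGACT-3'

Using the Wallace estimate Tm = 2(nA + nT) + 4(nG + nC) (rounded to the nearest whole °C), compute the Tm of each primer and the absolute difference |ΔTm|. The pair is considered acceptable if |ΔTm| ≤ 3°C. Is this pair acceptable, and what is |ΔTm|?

|ΔTm| = 4°C; the pair is not acceptable.

Forward: A=3 T=4 G=8 C=4 → Tm = 2·7 + 4·12 = 62°C.
Reverse: A=3 T=8 G=5 C=4 → Tm = 2·11 + 4·9 = 58°C.
|ΔTm| = |62 − 58| = 4°C, > 3°C.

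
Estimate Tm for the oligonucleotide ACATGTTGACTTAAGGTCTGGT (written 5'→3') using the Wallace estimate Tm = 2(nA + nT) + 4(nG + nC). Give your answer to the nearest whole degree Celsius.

Base counts: A=5, T=8, G=6, C=3 (length 22).
Tm = 2·(5+8) + 4·(6+3) = 2·13 + 4·9 = 26 + 36 = 62°C.

62°C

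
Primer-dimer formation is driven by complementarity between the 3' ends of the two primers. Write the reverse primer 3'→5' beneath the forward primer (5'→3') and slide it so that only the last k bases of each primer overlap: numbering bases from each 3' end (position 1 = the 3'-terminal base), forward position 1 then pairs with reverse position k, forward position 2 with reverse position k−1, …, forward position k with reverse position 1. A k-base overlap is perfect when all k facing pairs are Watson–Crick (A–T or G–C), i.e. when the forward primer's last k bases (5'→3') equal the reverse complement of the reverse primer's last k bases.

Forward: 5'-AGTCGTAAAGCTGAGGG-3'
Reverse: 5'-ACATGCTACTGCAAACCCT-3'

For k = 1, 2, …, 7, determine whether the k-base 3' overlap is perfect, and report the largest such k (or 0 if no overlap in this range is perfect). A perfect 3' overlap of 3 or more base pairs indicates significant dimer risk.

Longest perfect overlap: 4 complementary base pairs; significant dimer risk (threshold 3).

Last 7 bases (5'→3') — forward …CTGAGGG, reverse …AAACCCT.
Reverse complement of the reverse primer's last 7 bases: AGGGTTT; its first k bases are the reverse complement of the reverse primer's last k bases, so a perfect k-base overlap needs the forward primer's last k bases to equal them.
Comparing (forward last k vs required): k=1: G vs A ✗; k=2: GG vs AG ✗; k=3: GGG vs AGG ✗; k=4: AGGG vs AGGG ✓; k=5: GAGGG vs AGGGT ✗; k=6: TGAGGG vs AGGGTT ✗; k=7: CTGAGGG vs AGGGTTT ✗.
Only k = 4 is perfect, so the longest perfect 3' overlap is 4.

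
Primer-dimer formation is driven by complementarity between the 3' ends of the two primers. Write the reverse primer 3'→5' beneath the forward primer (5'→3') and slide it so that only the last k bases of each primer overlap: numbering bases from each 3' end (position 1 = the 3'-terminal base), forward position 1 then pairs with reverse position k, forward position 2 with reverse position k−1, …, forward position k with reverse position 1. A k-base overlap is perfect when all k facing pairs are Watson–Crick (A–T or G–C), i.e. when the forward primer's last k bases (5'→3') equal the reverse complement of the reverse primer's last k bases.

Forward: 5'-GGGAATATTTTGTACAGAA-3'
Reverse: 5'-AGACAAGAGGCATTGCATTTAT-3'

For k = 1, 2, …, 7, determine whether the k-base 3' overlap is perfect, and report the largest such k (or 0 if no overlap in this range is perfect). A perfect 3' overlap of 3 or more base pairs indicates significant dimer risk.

Last 7 bases (5'→3') — forward …TACAGAA, reverse …CATTTAT.
Reverse complement of the reverse primer's last 7 bases: ATAAATG; its first k bases are the reverse complement of the reverse primer's last k bases, so a perfect k-base overlap needs the forward primer's last k bases to equal them.
Comparing (forward last k vs required): k=1: A vs A ✓; k=2: AA vs AT ✗; k=3: GAA vs ATA ✗; k=4: AGAA vs ATAA ✗; k=5: CAGAA vs ATAAA ✗; k=6: ACAGAA vs ATAAAT ✗; k=7: TACAGAA vs ATAAATG ✗.
Only k = 1 is perfect, so the longest perfect 3' overlap is 1.

Longest perfect overlap: 1 complementary base pair; below the dimer-risk threshold (threshold 3).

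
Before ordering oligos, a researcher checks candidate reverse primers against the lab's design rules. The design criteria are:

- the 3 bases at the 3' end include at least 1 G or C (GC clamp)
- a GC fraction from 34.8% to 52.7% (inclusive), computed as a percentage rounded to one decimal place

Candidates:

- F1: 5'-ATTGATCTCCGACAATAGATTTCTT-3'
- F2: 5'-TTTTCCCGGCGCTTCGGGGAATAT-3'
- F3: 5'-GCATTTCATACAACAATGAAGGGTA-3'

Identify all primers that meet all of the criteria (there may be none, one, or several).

F1 (25 nt, A=7 T=10 G=3 C=5): 3' end CTT has 1 G/C ✓; GC 8/25 = 32.0%, outside 34.8–52.7% ✗ — fails.
F2 (24 nt, A=3 T=8 G=7 C=6): 3' end TAT has 0 G/C, need ≥1 ✗; GC 13/24 = 54.2%, outside 34.8–52.7% ✗ — fails.
F3 (25 nt, A=10 T=6 G=5 C=4): 3' end GTA has 1 G/C ✓; GC 9/25 = 36.0% ✓ — passes.

F3 only.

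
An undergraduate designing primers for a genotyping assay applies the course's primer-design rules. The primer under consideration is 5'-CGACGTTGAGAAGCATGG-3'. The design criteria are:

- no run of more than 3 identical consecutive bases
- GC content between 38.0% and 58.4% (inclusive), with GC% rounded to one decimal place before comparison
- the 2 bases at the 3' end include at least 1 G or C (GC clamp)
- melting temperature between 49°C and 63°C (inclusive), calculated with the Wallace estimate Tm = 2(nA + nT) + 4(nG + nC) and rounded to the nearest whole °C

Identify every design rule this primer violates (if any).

Meets all criteria.

Base counts: A=5, T=3, G=7, C=3 (length 18).
homopolymer run: longest run = 2 ✓
GC content: GC 10/18 = 55.6% ✓
GC clamp: 3' end GG has 2 G/C ✓
Tm: Tm = 2·8 + 4·10 = 56°C ✓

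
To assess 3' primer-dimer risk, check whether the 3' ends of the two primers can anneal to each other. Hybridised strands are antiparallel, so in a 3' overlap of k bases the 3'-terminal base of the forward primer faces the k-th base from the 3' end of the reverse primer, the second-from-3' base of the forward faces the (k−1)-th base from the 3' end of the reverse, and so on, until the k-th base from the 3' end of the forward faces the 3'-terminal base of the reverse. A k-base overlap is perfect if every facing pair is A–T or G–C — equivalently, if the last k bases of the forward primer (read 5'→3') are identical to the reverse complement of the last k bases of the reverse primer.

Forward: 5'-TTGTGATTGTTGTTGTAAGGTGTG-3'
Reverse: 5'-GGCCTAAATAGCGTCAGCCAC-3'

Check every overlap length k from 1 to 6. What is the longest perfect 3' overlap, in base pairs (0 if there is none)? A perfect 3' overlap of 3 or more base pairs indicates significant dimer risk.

Longest perfect overlap: 3 complementary base pairs; significant dimer risk (threshold 3).

Last 6 bases (5'→3') — forward …GGTGTG, reverse …AGCCAC.
Reverse complement of the reverse primer's last 6 bases: GTGGCT; its first k bases are the reverse complement of the reverse primer's last k bases, so a perfect k-base overlap needs the forward primer's last k bases to equal them.
Comparing (forward last k vs required): k=1: G vs G ✓; k=2: TG vs GT ✗; k=3: GTG vs GTG ✓; k=4: TGTG vs GTGG ✗; k=5: GTGTG vs GTGGC ✗; k=6: GGTGTG vs GTGGCT ✗.
Perfect overlaps at k = 1, 3; the largest is 3.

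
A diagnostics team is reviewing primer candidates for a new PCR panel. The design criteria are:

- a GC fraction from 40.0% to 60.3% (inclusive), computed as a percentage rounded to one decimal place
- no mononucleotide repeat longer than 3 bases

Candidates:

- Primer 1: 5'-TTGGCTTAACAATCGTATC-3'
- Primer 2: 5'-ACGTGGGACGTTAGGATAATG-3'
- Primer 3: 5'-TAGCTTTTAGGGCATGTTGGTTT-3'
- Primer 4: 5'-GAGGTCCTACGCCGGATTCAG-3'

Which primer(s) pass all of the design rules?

Primer 1 (19 nt, A=5 T=7 G=3 C=4): GC 7/19 = 36.8%, outside 40.0–60.3% ✗; longest run = 2 ✓ — fails.
Primer 2 (21 nt, A=6 T=5 G=8 C=2): GC 10/21 = 47.6% ✓; longest run = 3 ✓ — passes.
Primer 3 (23 nt, A=3 T=11 G=7 C=2): GC 9/23 = 39.1%, outside 40.0–60.3% ✗; longest run = 4, exceeds 3 ✗ — fails.
Primer 4 (21 nt, A=4 T=4 G=7 C=6): GC 13/21 = 61.9%, outside 40.0–60.3% ✗; longest run = 2 ✓ — fails.

Primer 2 only.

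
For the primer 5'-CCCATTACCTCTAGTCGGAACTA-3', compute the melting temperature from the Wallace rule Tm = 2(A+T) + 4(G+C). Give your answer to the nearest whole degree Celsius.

68°C

Base counts: A=6, T=6, G=3, C=8 (length 23).
Tm = 2·(6+6) + 4·(3+8) = 2·12 + 4·11 = 24 + 44 = 68°C.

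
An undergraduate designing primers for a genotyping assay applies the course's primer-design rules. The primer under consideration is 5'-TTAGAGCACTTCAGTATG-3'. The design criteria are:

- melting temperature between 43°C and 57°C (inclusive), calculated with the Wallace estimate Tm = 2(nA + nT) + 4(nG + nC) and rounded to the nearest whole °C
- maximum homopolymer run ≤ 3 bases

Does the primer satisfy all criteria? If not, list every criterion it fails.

Base counts: A=5, T=6, G=4, C=3 (length 18).
Tm: Tm = 2·11 + 4·7 = 50°C ✓
homopolymer run: longest run = 2 ✓

Meets all criteria.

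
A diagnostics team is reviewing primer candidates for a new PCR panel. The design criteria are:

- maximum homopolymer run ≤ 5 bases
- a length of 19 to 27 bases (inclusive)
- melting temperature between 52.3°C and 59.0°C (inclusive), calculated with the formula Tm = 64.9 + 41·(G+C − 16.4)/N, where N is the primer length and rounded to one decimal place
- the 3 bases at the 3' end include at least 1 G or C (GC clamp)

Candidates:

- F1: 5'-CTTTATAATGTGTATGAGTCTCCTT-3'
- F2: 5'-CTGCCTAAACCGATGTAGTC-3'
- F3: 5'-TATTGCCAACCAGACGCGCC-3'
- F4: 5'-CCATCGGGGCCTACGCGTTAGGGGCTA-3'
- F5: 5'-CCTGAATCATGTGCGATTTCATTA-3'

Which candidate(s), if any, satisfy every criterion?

F3 only.

F1 (25 nt, A=5 T=12 G=4 C=4): longest run = 3 ✓; length 25 ✓; Tm = 64.9 + 41·(8 − 16.4)/25 = 51.1°C, outside 52.3–59.0°C ✗; 3' end CTT has 1 G/C ✓ — fails.
F2 (20 nt, A=5 T=5 G=4 C=6): longest run = 3 ✓; length 20 ✓; Tm = 64.9 + 41·(10 − 16.4)/20 = 51.8°C, outside 52.3–59.0°C ✗; 3' end GTC has 2 G/C ✓ — fails.
F3 (20 nt, A=5 T=3 G=4 C=8): longest run = 2 ✓; length 20 ✓; Tm = 64.9 + 41·(12 − 16.4)/20 = 55.9°C ✓; 3' end GCC has 3 G/C ✓ — passes.
F4 (27 nt, A=4 T=5 G=10 C=8): longest run = 4 ✓; length 27 ✓; Tm = 64.9 + 41·(18 − 16.4)/27 = 67.3°C, outside 52.3–59.0°C ✗; 3' end CTA has 1 G/C ✓ — fails.
F5 (24 nt, A=6 T=9 G=4 C=5): longest run = 3 ✓; length 24 ✓; Tm = 64.9 + 41·(9 − 16.4)/24 = 52.3°C ✓; 3' end TTA has 0 G/C, need ≥1 ✗ — fails.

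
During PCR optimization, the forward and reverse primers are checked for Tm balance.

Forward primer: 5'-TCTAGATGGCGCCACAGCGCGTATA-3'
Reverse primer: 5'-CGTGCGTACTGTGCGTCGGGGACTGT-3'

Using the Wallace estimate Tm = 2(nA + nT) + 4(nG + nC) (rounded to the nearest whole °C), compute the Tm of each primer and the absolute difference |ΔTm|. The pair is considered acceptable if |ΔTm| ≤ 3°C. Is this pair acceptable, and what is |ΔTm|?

Forward: A=6 T=5 G=7 C=7 → Tm = 2·11 + 4·14 = 78°C.
Reverse: A=2 T=7 G=11 C=6 → Tm = 2·9 + 4·17 = 86°C.
|ΔTm| = |78 − 86| = 8°C, > 3°C.

|ΔTm| = 8°C; the pair is not acceptable.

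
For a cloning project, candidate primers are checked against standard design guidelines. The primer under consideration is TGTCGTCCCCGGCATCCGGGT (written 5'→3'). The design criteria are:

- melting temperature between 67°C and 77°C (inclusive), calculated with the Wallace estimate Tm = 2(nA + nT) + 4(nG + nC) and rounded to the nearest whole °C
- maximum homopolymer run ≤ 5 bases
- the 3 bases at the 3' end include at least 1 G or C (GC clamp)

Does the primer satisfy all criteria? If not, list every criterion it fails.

Base counts: A=1, T=5, G=7, C=8 (length 21).
Tm: Tm = 2·6 + 4·15 = 72°C ✓
homopolymer run: longest run = 4 ✓
GC clamp: 3' end GGT has 2 G/C ✓

Meets all criteria.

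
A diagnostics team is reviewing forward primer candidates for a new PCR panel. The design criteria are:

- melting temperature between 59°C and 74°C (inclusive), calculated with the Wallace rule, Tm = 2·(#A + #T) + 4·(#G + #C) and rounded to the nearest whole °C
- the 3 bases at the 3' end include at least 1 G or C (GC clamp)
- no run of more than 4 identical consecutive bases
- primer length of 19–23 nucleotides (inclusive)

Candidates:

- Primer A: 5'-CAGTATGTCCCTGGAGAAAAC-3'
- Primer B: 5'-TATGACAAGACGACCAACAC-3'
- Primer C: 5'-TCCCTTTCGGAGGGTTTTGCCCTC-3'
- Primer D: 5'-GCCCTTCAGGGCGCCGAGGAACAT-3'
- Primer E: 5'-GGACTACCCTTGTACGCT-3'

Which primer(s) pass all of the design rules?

Primer A only.

Primer A (21 nt, A=7 T=4 G=5 C=5): Tm = 2·11 + 4·10 = 62°C ✓; 3' end AAC has 1 G/C ✓; longest run = 4 ✓; length 21 ✓ — passes.
Primer B (20 nt, A=9 T=2 G=3 C=6): Tm = 2·11 + 4·9 = 58°C, outside 59–74°C ✗; 3' end CAC has 2 G/C ✓; longest run = 2 ✓; length 20 ✓ — fails.
Primer C (24 nt, A=1 T=9 G=6 C=8): Tm = 2·10 + 4·14 = 76°C, outside 59–74°C ✗; 3' end CTC has 2 G/C ✓; longest run = 4 ✓; length 24, outside 19–23 ✗ — fails.
Primer D (24 nt, A=5 T=3 G=8 C=8): Tm = 2·8 + 4·16 = 80°C, outside 59–74°C ✗; 3' end CAT has 1 G/C ✓; longest run = 3 ✓; length 24, outside 19–23 ✗ — fails.
Primer E (18 nt, A=3 T=5 G=4 C=6): Tm = 2·8 + 4·10 = 56°C, outside 59–74°C ✗; 3' end GCT has 2 G/C ✓; longest run = 3 ✓; length 18, outside 19–23 ✗ — fails.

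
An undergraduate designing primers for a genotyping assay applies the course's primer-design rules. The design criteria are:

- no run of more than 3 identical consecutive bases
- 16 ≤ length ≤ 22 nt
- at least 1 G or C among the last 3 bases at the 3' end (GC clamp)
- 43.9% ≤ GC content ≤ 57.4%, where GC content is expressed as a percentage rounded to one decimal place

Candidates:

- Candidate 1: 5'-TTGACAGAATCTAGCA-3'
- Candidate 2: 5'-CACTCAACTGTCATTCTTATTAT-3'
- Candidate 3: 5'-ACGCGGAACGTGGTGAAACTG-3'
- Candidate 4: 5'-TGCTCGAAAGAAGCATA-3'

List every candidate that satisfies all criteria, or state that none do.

Candidate 3 only.

Candidate 1 (16 nt, A=6 T=4 G=3 C=3): longest run = 2 ✓; length 16 ✓; 3' end GCA has 2 G/C ✓; GC 6/16 = 37.5%, outside 43.9–57.4% ✗ — fails.
Candidate 2 (23 nt, A=6 T=10 G=1 C=6): longest run = 2 ✓; length 23, outside 16–22 ✗; 3' end TAT has 0 G/C, need ≥1 ✗; GC 7/23 = 30.4%, outside 43.9–57.4% ✗ — fails.
Candidate 3 (21 nt, A=6 T=3 G=8 C=4): longest run = 3 ✓; length 21 ✓; 3' end CTG has 2 G/C ✓; GC 12/21 = 57.1% ✓ — passes.
Candidate 4 (17 nt, A=7 T=3 G=4 C=3): longest run = 3 ✓; length 17 ✓; 3' end ATA has 0 G/C, need ≥1 ✗; GC 7/17 = 41.2%, outside 43.9–57.4% ✗ — fails.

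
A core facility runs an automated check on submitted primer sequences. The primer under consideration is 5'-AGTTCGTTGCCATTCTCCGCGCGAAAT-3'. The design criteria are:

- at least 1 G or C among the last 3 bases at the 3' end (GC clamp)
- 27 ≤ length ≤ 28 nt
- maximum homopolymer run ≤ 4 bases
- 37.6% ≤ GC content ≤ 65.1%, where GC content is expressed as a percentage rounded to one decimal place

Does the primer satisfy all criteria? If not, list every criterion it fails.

Base counts: A=5, T=8, G=6, C=8 (length 27).
GC clamp: 3' end AAT has 0 G/C, need ≥1 ✗
length: length 27 ✓
homopolymer run: longest run = 3 ✓
GC content: GC 14/27 = 51.9% ✓

Fails: GC clamp.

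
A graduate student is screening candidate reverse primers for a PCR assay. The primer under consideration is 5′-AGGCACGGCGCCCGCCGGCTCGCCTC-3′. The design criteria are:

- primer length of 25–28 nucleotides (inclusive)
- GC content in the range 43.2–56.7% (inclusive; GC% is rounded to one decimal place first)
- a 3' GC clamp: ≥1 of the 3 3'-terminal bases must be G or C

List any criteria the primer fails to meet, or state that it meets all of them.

Fails: GC content.

Base counts: A=2, T=2, G=9, C=13 (length 26).
length: length 26 ✓
GC content: GC 22/26 = 84.6%, outside 43.2–56.7% ✗
GC clamp: 3' end CTC has 2 G/C ✓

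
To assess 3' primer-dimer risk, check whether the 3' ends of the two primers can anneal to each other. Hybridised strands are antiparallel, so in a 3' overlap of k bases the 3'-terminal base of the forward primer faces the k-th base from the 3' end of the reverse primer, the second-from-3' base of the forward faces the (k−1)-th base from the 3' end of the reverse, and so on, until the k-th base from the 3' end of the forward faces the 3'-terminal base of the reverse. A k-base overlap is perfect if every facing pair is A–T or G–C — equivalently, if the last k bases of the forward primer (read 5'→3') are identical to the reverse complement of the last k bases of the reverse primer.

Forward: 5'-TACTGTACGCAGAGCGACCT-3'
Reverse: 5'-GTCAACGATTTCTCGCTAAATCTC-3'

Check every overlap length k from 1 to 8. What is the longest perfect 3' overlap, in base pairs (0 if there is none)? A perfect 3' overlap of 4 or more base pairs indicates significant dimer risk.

Last 8 bases (5'→3') — forward …AGCGACCT, reverse …TAAATCTC.
Reverse complement of the reverse primer's last 8 bases: GAGATTTA; its first k bases are the reverse complement of the reverse primer's last k bases, so a perfect k-base overlap needs the forward primer's last k bases to equal them.
Comparing (forward last k vs required): k=1: T vs G ✗; k=2: CT vs GA ✗; k=3: CCT vs GAG ✗; k=4: ACCT vs GAGA ✗; k=5: GACCT vs GAGAT ✗; k=6: CGACCT vs GAGATT ✗; k=7: GCGACCT vs GAGATTT ✗; k=8: AGCGACCT vs GAGATTTA ✗.
No overlap length from 1 to 8 is perfect, so the longest perfect 3' overlap is 0.

Longest perfect overlap: 0 complementary base pairs; below the dimer-risk threshold (threshold 4).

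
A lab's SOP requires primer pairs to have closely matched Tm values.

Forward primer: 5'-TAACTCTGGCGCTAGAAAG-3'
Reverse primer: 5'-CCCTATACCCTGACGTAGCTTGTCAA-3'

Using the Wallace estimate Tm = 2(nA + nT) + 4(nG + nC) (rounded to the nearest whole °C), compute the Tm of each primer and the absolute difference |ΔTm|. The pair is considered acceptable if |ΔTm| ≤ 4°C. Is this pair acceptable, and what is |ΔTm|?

Forward: A=6 T=4 G=5 C=4 → Tm = 2·10 + 4·9 = 56°C.
Reverse: A=6 T=7 G=4 C=9 → Tm = 2·13 + 4·13 = 78°C.
|ΔTm| = |56 − 78| = 22°C, > 4°C.

|ΔTm| = 22°C; the pair is not acceptable.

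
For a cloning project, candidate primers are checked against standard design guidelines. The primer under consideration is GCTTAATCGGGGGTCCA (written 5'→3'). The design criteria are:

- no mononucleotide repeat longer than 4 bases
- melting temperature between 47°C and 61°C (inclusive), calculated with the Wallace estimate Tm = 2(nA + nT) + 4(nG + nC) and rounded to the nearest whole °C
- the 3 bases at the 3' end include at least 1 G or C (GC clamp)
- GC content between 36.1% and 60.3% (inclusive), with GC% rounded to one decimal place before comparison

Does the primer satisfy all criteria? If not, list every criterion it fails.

Base counts: A=3, T=4, G=6, C=4 (length 17).
homopolymer run: longest run = 5, exceeds 4 ✗
Tm: Tm = 2·7 + 4·10 = 54°C ✓
GC clamp: 3' end CCA has 2 G/C ✓
GC content: GC 10/17 = 58.8% ✓

Fails: homopolymer run.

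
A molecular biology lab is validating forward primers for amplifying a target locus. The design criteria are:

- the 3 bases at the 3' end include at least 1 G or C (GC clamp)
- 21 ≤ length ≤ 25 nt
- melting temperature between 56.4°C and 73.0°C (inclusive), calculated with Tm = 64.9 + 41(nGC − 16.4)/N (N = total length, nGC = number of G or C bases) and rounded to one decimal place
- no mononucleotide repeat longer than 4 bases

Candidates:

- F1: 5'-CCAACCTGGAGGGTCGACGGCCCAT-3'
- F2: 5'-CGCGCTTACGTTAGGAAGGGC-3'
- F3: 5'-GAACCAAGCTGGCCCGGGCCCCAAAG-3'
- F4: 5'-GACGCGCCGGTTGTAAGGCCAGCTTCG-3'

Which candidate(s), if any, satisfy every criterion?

F1 (25 nt, A=5 T=3 G=8 C=9): 3' end CAT has 1 G/C ✓; length 25 ✓; Tm = 64.9 + 41·(17 − 16.4)/25 = 65.9°C ✓; longest run = 3 ✓ — passes.
F2 (21 nt, A=4 T=4 G=8 C=5): 3' end GGC has 3 G/C ✓; length 21 ✓; Tm = 64.9 + 41·(13 − 16.4)/21 = 58.3°C ✓; longest run = 3 ✓ — passes.
F3 (26 nt, A=7 T=1 G=8 C=10): 3' end AAG has 1 G/C ✓; length 26, outside 21–25 ✗; Tm = 64.9 + 41·(18 − 16.4)/26 = 67.4°C ✓; longest run = 4 ✓ — fails.
F4 (27 nt, A=4 T=5 G=10 C=8): 3' end TCG has 2 G/C ✓; length 27, outside 21–25 ✗; Tm = 64.9 + 41·(18 − 16.4)/27 = 67.3°C ✓; longest run = 2 ✓ — fails.

F1 and F2.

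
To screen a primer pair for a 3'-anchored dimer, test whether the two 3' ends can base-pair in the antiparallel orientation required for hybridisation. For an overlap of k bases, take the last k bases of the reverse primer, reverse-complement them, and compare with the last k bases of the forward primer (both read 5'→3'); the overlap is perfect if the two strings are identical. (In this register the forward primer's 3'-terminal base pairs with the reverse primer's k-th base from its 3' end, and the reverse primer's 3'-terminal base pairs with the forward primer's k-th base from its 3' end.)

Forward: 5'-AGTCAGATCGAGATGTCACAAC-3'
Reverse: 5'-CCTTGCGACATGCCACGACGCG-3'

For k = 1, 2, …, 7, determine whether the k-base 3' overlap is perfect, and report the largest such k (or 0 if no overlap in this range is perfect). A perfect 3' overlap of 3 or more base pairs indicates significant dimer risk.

Last 7 bases (5'→3') — forward …TCACAAC, reverse …CGACGCG.
Reverse complement of the reverse primer's last 7 bases: CGCGTCG; its first k bases are the reverse complement of the reverse primer's last k bases, so a perfect k-base overlap needs the forward primer's last k bases to equal them.
Comparing (forward last k vs required): k=1: C vs C ✓; k=2: AC vs CG ✗; k=3: AAC vs CGC ✗; k=4: CAAC vs CGCG ✗; k=5: ACAAC vs CGCGT ✗; k=6: CACAAC vs CGCGTC ✗; k=7: TCACAAC vs CGCGTCG ✗.
Only k = 1 is perfect, so the longest perfect 3' overlap is 1.

Longest perfect overlap: 1 complementary base pair; below the dimer-risk threshold (threshold 3).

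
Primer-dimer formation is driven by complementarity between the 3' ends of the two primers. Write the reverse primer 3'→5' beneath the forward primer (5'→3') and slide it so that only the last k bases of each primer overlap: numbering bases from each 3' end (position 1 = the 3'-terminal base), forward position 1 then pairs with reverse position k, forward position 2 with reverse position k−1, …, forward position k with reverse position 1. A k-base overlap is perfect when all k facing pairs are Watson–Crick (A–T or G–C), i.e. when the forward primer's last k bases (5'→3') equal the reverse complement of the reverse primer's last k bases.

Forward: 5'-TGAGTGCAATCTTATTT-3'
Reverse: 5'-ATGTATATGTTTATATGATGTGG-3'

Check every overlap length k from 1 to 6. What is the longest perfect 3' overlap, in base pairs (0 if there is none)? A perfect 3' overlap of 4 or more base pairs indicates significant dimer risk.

Last 6 bases (5'→3') — forward …TTATTT, reverse …ATGTGG.
Reverse complement of the reverse primer's last 6 bases: CCACAT; its first k bases are the reverse complement of the reverse primer's last k bases, so a perfect k-base overlap needs the forward primer's last k bases to equal them.
Comparing (forward last k vs required): k=1: T vs C ✗; k=2: TT vs CC ✗; k=3: TTT vs CCA ✗; k=4: ATTT vs CCAC ✗; k=5: TATTT vs CCACA ✗; k=6: TTATTT vs CCACAT ✗.
No overlap length from 1 to 6 is perfect, so the longest perfect 3' overlap is 0.

Longest perfect overlap: 0 complementary base pairs; below the dimer-risk threshold (threshold 4).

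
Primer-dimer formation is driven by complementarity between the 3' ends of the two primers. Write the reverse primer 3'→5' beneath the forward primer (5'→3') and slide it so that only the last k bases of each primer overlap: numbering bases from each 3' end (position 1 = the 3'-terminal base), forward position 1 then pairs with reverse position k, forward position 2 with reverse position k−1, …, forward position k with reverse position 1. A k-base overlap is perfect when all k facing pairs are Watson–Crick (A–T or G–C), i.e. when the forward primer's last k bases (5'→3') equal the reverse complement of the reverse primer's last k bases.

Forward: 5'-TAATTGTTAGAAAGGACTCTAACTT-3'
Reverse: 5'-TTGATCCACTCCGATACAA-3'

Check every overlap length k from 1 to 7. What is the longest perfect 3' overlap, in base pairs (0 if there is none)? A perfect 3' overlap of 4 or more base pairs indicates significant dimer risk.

Longest perfect overlap: 2 complementary base pairs; below the dimer-risk threshold (threshold 4).

Last 7 bases (5'→3') — forward …CTAACTT, reverse …GATACAA.
Reverse complement of the reverse primer's last 7 bases: TTGTATC; its first k bases are the reverse complement of the reverse primer's last k bases, so a perfect k-base overlap needs the forward primer's last k bases to equal them.
Comparing (forward last k vs required): k=1: T vs T ✓; k=2: TT vs TT ✓; k=3: CTT vs TTG ✗; k=4: ACTT vs TTGT ✗; k=5: AACTT vs TTGTA ✗; k=6: TAACTT vs TTGTAT ✗; k=7: CTAACTT vs TTGTATC ✗.
Perfect overlaps at k = 1, 2; the largest is 2.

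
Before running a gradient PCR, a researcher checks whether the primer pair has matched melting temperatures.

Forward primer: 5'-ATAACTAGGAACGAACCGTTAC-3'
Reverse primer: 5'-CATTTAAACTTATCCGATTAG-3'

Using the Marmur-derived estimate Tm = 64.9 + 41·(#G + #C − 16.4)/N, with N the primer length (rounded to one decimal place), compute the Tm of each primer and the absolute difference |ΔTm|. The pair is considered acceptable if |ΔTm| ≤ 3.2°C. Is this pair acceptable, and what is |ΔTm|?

Forward: G+C = 9, N = 22 → Tm = 64.9 + 41·(9 − 16.4)/22 = 51.1°C.
Reverse: G+C = 6, N = 21 → Tm = 64.9 + 41·(6 − 16.4)/21 = 44.6°C.
|ΔTm| = |51.1 − 44.6| = 6.5°C, > 3.2°C.

|ΔTm| = 6.5°C; the pair is not acceptable.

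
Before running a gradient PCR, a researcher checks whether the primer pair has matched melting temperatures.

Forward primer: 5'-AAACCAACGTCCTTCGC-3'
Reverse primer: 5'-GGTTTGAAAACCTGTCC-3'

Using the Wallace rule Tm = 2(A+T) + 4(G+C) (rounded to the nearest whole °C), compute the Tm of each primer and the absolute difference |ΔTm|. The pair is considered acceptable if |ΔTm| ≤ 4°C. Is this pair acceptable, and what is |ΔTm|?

|ΔTm| = 2°C; the pair is acceptable.

Forward: A=5 T=3 G=2 C=7 → Tm = 2·8 + 4·9 = 52°C.
Reverse: A=4 T=5 G=4 C=4 → Tm = 2·9 + 4·8 = 50°C.
|ΔTm| = |52 − 50| = 2°C, ≤ 4°C.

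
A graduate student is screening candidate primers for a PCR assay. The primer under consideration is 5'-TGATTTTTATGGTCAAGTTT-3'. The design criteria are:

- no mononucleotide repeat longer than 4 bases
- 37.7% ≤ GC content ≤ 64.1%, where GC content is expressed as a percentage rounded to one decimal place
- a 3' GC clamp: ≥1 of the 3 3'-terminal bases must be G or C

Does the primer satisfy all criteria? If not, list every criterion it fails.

Base counts: A=4, T=11, G=4, C=1 (length 20).
homopolymer run: longest run = 5, exceeds 4 ✗
GC content: GC 5/20 = 25.0%, outside 37.7–64.1% ✗
GC clamp: 3' end TTT has 0 G/C, need ≥1 ✗

Fails: homopolymer run, GC content, GC clamp.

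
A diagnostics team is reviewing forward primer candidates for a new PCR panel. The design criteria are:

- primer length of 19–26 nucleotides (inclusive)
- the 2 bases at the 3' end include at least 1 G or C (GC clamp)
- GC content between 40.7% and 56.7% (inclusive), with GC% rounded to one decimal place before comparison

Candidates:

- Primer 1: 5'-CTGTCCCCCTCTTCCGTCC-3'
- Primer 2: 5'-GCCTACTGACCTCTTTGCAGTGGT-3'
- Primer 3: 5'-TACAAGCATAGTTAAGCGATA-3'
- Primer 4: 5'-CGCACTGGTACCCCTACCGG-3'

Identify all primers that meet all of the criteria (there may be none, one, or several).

Primer 2 only.

Primer 1 (19 nt, A=0 T=6 G=2 C=11): length 19 ✓; 3' end CC has 2 G/C ✓; GC 13/19 = 68.4%, outside 40.7–56.7% ✗ — fails.
Primer 2 (24 nt, A=3 T=8 G=6 C=7): length 24 ✓; 3' end GT has 1 G/C ✓; GC 13/24 = 54.2% ✓ — passes.
Primer 3 (21 nt, A=9 T=5 G=4 C=3): length 21 ✓; 3' end TA has 0 G/C, need ≥1 ✗; GC 7/21 = 33.3%, outside 40.7–56.7% ✗ — fails.
Primer 4 (20 nt, A=3 T=3 G=5 C=9): length 20 ✓; 3' end GG has 2 G/C ✓; GC 14/20 = 70.0%, outside 40.7–56.7% ✗ — fails.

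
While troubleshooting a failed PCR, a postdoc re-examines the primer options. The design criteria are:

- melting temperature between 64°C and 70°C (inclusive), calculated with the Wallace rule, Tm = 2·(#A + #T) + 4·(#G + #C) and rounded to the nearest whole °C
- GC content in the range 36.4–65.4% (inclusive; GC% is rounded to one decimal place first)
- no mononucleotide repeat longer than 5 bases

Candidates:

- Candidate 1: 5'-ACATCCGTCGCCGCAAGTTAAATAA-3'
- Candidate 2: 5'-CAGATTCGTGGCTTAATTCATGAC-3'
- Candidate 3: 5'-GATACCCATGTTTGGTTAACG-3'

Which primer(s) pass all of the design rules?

Candidate 1 (25 nt, A=9 T=5 G=4 C=7): Tm = 2·14 + 4·11 = 72°C, outside 64–70°C ✗; GC 11/25 = 44.0% ✓; longest run = 3 ✓ — fails.
Candidate 2 (24 nt, A=6 T=8 G=5 C=5): Tm = 2·14 + 4·10 = 68°C ✓; GC 10/24 = 41.7% ✓; longest run = 2 ✓ — passes.
Candidate 3 (21 nt, A=5 T=7 G=5 C=4): Tm = 2·12 + 4·9 = 60°C, outside 64–70°C ✗; GC 9/21 = 42.9% ✓; longest run = 3 ✓ — fails.

Candidate 2 only.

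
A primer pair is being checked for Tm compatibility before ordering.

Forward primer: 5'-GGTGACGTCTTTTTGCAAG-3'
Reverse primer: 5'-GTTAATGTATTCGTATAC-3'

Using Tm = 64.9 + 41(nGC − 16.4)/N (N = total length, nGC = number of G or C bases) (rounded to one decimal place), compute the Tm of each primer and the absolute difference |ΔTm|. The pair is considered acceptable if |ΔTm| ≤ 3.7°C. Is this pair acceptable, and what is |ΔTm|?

|ΔTm| = 10.0°C; the pair is not acceptable.

Forward: G+C = 9, N = 19 → Tm = 64.9 + 41·(9 − 16.4)/19 = 48.9°C.
Reverse: G+C = 5, N = 18 → Tm = 64.9 + 41·(5 − 16.4)/18 = 38.9°C.
|ΔTm| = |48.9 − 38.9| = 10.0°C, > 3.7°C.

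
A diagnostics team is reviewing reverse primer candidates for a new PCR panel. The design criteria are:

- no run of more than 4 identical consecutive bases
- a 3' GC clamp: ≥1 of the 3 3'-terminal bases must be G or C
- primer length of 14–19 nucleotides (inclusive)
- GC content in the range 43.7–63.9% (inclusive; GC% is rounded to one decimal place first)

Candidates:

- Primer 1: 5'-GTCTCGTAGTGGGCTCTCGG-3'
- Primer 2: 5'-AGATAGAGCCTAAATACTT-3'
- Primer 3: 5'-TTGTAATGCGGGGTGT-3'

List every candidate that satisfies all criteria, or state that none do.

Primer 3 only.

Primer 1 (20 nt, A=1 T=6 G=8 C=5): longest run = 3 ✓; 3' end CGG has 3 G/C ✓; length 20, outside 14–19 ✗; GC 13/20 = 65.0%, outside 43.7–63.9% ✗ — fails.
Primer 2 (19 nt, A=8 T=5 G=3 C=3): longest run = 3 ✓; 3' end CTT has 1 G/C ✓; length 19 ✓; GC 6/19 = 31.6%, outside 43.7–63.9% ✗ — fails.
Primer 3 (16 nt, A=2 T=6 G=7 C=1): longest run = 4 ✓; 3' end TGT has 1 G/C ✓; length 16 ✓; GC 8/16 = 50.0% ✓ — passes.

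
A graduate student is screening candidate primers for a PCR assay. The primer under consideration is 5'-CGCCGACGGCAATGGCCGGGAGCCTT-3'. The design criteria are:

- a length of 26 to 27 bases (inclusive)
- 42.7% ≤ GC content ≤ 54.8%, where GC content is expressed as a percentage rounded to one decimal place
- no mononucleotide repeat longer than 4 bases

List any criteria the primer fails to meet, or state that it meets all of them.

Fails: GC content.

Base counts: A=4, T=3, G=10, C=9 (length 26).
length: length 26 ✓
GC content: GC 19/26 = 73.1%, outside 42.7–54.8% ✗
homopolymer run: longest run = 3 ✓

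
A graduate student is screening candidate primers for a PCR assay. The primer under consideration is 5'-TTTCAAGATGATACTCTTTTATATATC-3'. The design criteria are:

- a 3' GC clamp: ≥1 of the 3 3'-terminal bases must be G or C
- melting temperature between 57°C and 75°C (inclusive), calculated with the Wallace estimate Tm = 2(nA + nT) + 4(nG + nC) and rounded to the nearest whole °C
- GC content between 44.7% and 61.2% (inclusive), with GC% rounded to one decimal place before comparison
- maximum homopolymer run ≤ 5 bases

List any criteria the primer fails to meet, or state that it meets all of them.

Fails: GC content.

Base counts: A=8, T=13, G=2, C=4 (length 27).
GC clamp: 3' end ATC has 1 G/C ✓
Tm: Tm = 2·21 + 4·6 = 66°C ✓
GC content: GC 6/27 = 22.2%, outside 44.7–61.2% ✗
homopolymer run: longest run = 4 ✓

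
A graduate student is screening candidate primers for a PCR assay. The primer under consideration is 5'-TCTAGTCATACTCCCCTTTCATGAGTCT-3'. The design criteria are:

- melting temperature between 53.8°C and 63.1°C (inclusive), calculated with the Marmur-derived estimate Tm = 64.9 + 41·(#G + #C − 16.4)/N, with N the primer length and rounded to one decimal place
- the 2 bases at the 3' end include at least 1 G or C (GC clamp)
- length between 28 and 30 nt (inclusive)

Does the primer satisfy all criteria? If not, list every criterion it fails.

Meets all criteria.

Base counts: A=5, T=11, G=3, C=9 (length 28).
Tm: Tm = 64.9 + 41·(12 − 16.4)/28 = 58.5°C ✓
GC clamp: 3' end CT has 1 G/C ✓
length: length 28 ✓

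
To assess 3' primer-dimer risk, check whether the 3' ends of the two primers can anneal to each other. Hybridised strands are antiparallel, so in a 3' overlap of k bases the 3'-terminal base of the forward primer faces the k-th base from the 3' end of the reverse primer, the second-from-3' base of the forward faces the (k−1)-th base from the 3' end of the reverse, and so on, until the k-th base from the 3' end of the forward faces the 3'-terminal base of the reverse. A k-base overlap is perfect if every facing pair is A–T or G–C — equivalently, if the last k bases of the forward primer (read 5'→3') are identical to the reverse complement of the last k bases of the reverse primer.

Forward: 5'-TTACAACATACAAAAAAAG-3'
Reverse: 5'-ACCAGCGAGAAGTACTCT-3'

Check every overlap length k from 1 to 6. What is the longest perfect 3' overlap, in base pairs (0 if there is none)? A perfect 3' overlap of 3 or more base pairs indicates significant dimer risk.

Longest perfect overlap: 2 complementary base pairs; below the dimer-risk threshold (threshold 3).

Last 6 bases (5'→3') — forward …AAAAAG, reverse …TACTCT.
Reverse complement of the reverse primer's last 6 bases: AGAGTA; its first k bases are the reverse complement of the reverse primer's last k bases, so a perfect k-base overlap needs the forward primer's last k bases to equal them.
Comparing (forward last k vs required): k=1: G vs A ✗; k=2: AG vs AG ✓; k=3: AAG vs AGA ✗; k=4: AAAG vs AGAG ✗; k=5: AAAAG vs AGAGT ✗; k=6: AAAAAG vs AGAGTA ✗.
Only k = 2 is perfect, so the longest perfect 3' overlap is 2.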